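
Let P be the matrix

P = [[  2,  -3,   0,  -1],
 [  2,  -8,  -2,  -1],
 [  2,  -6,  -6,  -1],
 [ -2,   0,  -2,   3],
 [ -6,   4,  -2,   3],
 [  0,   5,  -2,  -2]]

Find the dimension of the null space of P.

0

Row reduce to echelon form.
R2 ← R2 − R1: [0, -5, -2, 0]
R3 ← R3 − R1: [0, -3, -6, 0]
R4 ← R4 + R1: [0, -3, -2, 2]
R5 ← R5 + (3)·R1: [0, -5, -2, 0]
R3 ← R3 − (3/5)·R2: [0, 0, -24/5, 0]
R4 ← R4 − (3/5)·R2: [0, 0, -4/5, 2]
R5 ← R5 − R2: [0, 0, 0, 0]
R6 ← R6 + R2: [0, 0, -4, -2]
R4 ← R4 − (1/6)·R3: [0, 0, 0, 2]
R6 ← R6 − (5/6)·R3: [0, 0, 0, -2]
R6 ← R6 + R4: [0, 0, 0, 0]
4 nonzero rows, so rank(P) = 4.
P has 4 columns; by rank–nullity, nullity = 4 − 4 = 0.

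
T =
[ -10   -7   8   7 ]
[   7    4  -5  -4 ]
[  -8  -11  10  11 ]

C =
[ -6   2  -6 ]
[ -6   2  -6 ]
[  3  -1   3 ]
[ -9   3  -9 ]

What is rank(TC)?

First compute TC:
[[ 63, -21,  63],
 [-45,  15, -45],
 [ 45, -15,  45]]
Now row reduce the product.
R2 ← R2 + (5/7)·R1: [0, 0, 0]
R3 ← R3 − (5/7)·R1: [0, 0, 0]
1 nonzero row, so rank(TC) = 1.

1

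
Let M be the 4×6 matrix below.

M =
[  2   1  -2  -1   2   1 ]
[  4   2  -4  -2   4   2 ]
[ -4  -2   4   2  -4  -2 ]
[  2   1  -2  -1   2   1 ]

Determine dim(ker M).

5

Row reduce to echelon form.
R2 ← R2 − (2)·R1: [0, 0, 0, 0, 0, 0]
R3 ← R3 + (2)·R1: [0, 0, 0, 0, 0, 0]
R4 ← R4 − R1: [0, 0, 0, 0, 0, 0]
1 nonzero row, so rank(M) = 1.
M has 6 columns; by rank–nullity, nullity = 6 − 1 = 5.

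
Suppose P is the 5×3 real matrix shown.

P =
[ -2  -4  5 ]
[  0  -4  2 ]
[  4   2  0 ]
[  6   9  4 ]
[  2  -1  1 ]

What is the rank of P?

Row reduce to echelon form.
R3 ← R3 + (2)·R1: [0, -6, 10]
R4 ← R4 + (3)·R1: [0, -3, 19]
R5 ← R5 + R1: [0, -5, 6]
R3 ← R3 − (3/2)·R2: [0, 0, 7]
R4 ← R4 − (3/4)·R2: [0, 0, 35/2]
R5 ← R5 − (5/4)·R2: [0, 0, 7/2]
R4 ← R4 − (5/2)·R3: [0, 0, 0]
R5 ← R5 − (1/2)·R3: [0, 0, 0]
Echelon form has 3 nonzero rows, so rank(P) = 3.

3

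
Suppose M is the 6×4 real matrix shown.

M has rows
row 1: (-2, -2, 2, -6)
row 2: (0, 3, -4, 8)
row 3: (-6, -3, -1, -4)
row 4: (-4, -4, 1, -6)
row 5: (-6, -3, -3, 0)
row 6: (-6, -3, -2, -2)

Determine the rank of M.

3

Row reduce to echelon form.
R3 ← R3 − (3)·R1: [0, 3, -7, 14]
R4 ← R4 − (2)·R1: [0, 0, -3, 6]
R5 ← R5 − (3)·R1: [0, 3, -9, 18]
R6 ← R6 − (3)·R1: [0, 3, -8, 16]
R3 ← R3 − R2: [0, 0, -3, 6]
R5 ← R5 − R2: [0, 0, -5, 10]
R6 ← R6 − R2: [0, 0, -4, 8]
R4 ← R4 − R3: [0, 0, 0, 0]
R5 ← R5 − (5/3)·R3: [0, 0, 0, 0]
R6 ← R6 − (4/3)·R3: [0, 0, 0, 0]
Echelon form has 3 nonzero rows, so rank(M) = 3.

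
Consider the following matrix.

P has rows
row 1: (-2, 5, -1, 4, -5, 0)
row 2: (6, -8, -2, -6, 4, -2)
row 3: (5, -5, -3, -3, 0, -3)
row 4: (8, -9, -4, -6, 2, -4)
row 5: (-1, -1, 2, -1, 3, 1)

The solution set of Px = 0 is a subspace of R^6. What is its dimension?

Row reduce to echelon form.
R2 ← R2 + (3)·R1: [0, 7, -5, 6, -11, -2]
R3 ← R3 + (5/2)·R1: [0, 15/2, -11/2, 7, -25/2, -3]
R4 ← R4 + (4)·R1: [0, 11, -8, 10, -18, -4]
R5 ← R5 − (1/2)·R1: [0, -7/2, 5/2, -3, 11/2, 1]
R3 ← R3 − (15/14)·R2: [0, 0, -1/7, 4/7, -5/7, -6/7]
R4 ← R4 − (11/7)·R2: [0, 0, -1/7, 4/7, -5/7, -6/7]
R5 ← R5 + (1/2)·R2: [0, 0, 0, 0, 0, 0]
R4 ← R4 − R3: [0, 0, 0, 0, 0, 0]
3 nonzero rows, so rank(P) = 3.
P has 6 columns; by rank–nullity, nullity = 6 − 3 = 3.

3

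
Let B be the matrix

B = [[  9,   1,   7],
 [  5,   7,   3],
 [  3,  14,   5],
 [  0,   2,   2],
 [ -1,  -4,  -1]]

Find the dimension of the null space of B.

0

Row reduce to echelon form.
R2 ← R2 − (5/9)·R1: [0, 58/9, -8/9]
R3 ← R3 − (1/3)·R1: [0, 41/3, 8/3]
R5 ← R5 + (1/9)·R1: [0, -35/9, -2/9]
R3 ← R3 − (123/58)·R2: [0, 0, 132/29]
R4 ← R4 − (9/29)·R2: [0, 0, 66/29]
R5 ← R5 + (35/58)·R2: [0, 0, -22/29]
R4 ← R4 − (1/2)·R3: [0, 0, 0]
R5 ← R5 + (1/6)·R3: [0, 0, 0]
3 nonzero rows, so rank(B) = 3.
B has 3 columns; by rank–nullity, nullity = 3 − 3 = 0.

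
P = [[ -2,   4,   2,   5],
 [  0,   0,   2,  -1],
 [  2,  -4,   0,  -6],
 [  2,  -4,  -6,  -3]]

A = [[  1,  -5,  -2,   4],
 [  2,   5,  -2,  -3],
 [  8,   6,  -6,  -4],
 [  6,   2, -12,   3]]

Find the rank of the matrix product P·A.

2

First compute PA:
[[ 52,  52, -76, -13],
 [ 10,  10,   0, -11],
 [-42, -42,  76,   2],
 [-72, -72,  76,  35]]
Now row reduce the product.
R2 ← R2 − (5/26)·R1: [0, 0, 190/13, -17/2]
R3 ← R3 + (21/26)·R1: [0, 0, 190/13, -17/2]
R4 ← R4 + (18/13)·R1: [0, 0, -380/13, 17]
R3 ← R3 − R2: [0, 0, 0, 0]
R4 ← R4 + (2)·R2: [0, 0, 0, 0]
2 nonzero rows, so rank(PA) = 2.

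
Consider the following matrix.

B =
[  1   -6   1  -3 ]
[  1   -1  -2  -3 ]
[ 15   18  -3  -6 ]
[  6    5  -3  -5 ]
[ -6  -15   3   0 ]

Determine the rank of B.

3

Row reduce to echelon form.
R2 ← R2 − R1: [0, 5, -3, 0]
R3 ← R3 − (15)·R1: [0, 108, -18, 39]
R4 ← R4 − (6)·R1: [0, 41, -9, 13]
R5 ← R5 + (6)·R1: [0, -51, 9, -18]
R3 ← R3 − (108/5)·R2: [0, 0, 234/5, 39]
R4 ← R4 − (41/5)·R2: [0, 0, 78/5, 13]
R5 ← R5 + (51/5)·R2: [0, 0, -108/5, -18]
R4 ← R4 − (1/3)·R3: [0, 0, 0, 0]
R5 ← R5 + (6/13)·R3: [0, 0, 0, 0]
Echelon form has 3 nonzero rows, so rank(B) = 3.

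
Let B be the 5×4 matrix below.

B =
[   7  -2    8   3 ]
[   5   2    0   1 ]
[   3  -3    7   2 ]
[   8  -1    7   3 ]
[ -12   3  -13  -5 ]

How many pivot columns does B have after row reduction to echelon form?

2

Row reduce to echelon form.
R2 ← R2 − (5/7)·R1: [0, 24/7, -40/7, -8/7]
R3 ← R3 − (3/7)·R1: [0, -15/7, 25/7, 5/7]
R4 ← R4 − (8/7)·R1: [0, 9/7, -15/7, -3/7]
R5 ← R5 + (12/7)·R1: [0, -3/7, 5/7, 1/7]
R3 ← R3 + (5/8)·R2: [0, 0, 0, 0]
R4 ← R4 − (3/8)·R2: [0, 0, 0, 0]
R5 ← R5 + (1/8)·R2: [0, 0, 0, 0]
Echelon form has 2 nonzero rows, so rank(B) = 2.
Each nonzero row contributes one pivot column: 2 pivot columns.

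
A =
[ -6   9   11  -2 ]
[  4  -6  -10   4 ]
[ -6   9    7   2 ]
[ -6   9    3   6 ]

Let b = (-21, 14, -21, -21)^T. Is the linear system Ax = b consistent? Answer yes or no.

Row reduce the augmented matrix [A | b].
R2 ← R2 + (2/3)·R1: [0, 0, -8/3, 8/3, 0]
R3 ← R3 − R1: [0, 0, -4, 4, 0]
R4 ← R4 − R1: [0, 0, -8, 8, 0]
R3 ← R3 − (3/2)·R2: [0, 0, 0, 0, 0]
R4 ← R4 − (3)·R2: [0, 0, 0, 0, 0]
The echelon form has 2 nonzero rows, and every pivot lies in the first 4 columns, so rank(A) = rank([A|b]) = 2.
The system is consistent.

yes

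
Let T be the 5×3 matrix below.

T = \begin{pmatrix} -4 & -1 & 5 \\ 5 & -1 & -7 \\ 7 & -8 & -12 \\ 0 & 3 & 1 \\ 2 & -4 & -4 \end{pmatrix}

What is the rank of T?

2

Row reduce to echelon form.
R2 ← R2 + (5/4)·R1: [0, -9/4, -3/4]
R3 ← R3 + (7/4)·R1: [0, -39/4, -13/4]
R5 ← R5 + (1/2)·R1: [0, -9/2, -3/2]
R3 ← R3 − (13/3)·R2: [0, 0, 0]
R4 ← R4 + (4/3)·R2: [0, 0, 0]
R5 ← R5 − (2)·R2: [0, 0, 0]
Echelon form has 2 nonzero rows, so rank(T) = 2.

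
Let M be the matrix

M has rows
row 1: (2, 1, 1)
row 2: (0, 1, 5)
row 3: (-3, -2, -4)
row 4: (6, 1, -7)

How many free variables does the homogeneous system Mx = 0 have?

1

Row reduce to echelon form.
R3 ← R3 + (3/2)·R1: [0, -1/2, -5/2]
R4 ← R4 − (3)·R1: [0, -2, -10]
R3 ← R3 + (1/2)·R2: [0, 0, 0]
R4 ← R4 + (2)·R2: [0, 0, 0]
2 nonzero rows, so rank(M) = 2.
M has 3 columns; by rank–nullity, nullity = 3 − 2 = 1.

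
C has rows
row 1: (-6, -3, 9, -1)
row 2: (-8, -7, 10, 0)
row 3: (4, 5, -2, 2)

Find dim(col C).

3

Row reduce to echelon form.
R2 ← R2 − (4/3)·R1: [0, -3, -2, 4/3]
R3 ← R3 + (2/3)·R1: [0, 3, 4, 4/3]
R3 ← R3 + R2: [0, 0, 2, 8/3]
Echelon form has 3 nonzero rows, so rank(C) = 3.
The column space has dimension equal to the rank: 3.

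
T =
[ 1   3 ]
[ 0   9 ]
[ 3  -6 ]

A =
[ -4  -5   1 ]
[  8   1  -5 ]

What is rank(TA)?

First compute TA:
[[ 20,  -2, -14],
 [ 72,   9, -45],
 [-60, -21,  33]]
Now row reduce the product.
R2 ← R2 − (18/5)·R1: [0, 81/5, 27/5]
R3 ← R3 + (3)·R1: [0, -27, -9]
R3 ← R3 + (5/3)·R2: [0, 0, 0]
2 nonzero rows, so rank(TA) = 2.

2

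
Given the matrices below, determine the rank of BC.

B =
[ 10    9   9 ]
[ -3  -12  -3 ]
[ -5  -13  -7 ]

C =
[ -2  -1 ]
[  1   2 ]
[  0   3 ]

2

First compute BC:
[[-11,  35],
 [ -6, -30],
 [ -3, -42]]
Now row reduce the product.
R2 ← R2 − (6/11)·R1: [0, -540/11]
R3 ← R3 − (3/11)·R1: [0, -567/11]
R3 ← R3 − (21/20)·R2: [0, 0]
2 nonzero rows, so rank(BC) = 2.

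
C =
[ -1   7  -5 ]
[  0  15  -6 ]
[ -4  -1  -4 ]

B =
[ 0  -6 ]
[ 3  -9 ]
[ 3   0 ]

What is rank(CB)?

First compute CB:
[[  6, -57],
 [ 27, -135],
 [-15,  33]]
Now row reduce the product.
R2 ← R2 − (9/2)·R1: [0, 243/2]
R3 ← R3 + (5/2)·R1: [0, -219/2]
R3 ← R3 + (73/81)·R2: [0, 0]
2 nonzero rows, so rank(CB) = 2.

2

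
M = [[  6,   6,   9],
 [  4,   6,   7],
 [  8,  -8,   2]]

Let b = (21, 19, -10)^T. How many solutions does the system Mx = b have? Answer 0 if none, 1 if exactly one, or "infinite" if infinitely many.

1

Row reduce the augmented matrix [M | b].
R2 ← R2 − (2/3)·R1: [0, 2, 1, 5]
R3 ← R3 − (4/3)·R1: [0, -16, -10, -38]
R3 ← R3 + (8)·R2: [0, 0, -2, 2]
The echelon form has 3 nonzero rows, and every pivot lies in the first 3 columns, so rank(M) = rank([M|b]) = 3.
The system is consistent.
rank = 3 = number of unknowns, so the solution is unique.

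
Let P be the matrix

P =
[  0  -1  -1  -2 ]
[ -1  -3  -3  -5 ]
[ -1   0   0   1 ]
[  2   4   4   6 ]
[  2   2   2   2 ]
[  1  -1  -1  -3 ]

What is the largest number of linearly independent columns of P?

2

Row reduce to echelon form.
Swap R1 ↔ R2
R3 ← R3 − R1: [0, 3, 3, 6]
R4 ← R4 + (2)·R1: [0, -2, -2, -4]
R5 ← R5 + (2)·R1: [0, -4, -4, -8]
R6 ← R6 + R1: [0, -4, -4, -8]
R3 ← R3 + (3)·R2: [0, 0, 0, 0]
R4 ← R4 − (2)·R2: [0, 0, 0, 0]
R5 ← R5 − (4)·R2: [0, 0, 0, 0]
R6 ← R6 − (4)·R2: [0, 0, 0, 0]
Echelon form has 2 nonzero rows, so rank(P) = 2.
The rank gives the maximum number of linearly independent columns: 2.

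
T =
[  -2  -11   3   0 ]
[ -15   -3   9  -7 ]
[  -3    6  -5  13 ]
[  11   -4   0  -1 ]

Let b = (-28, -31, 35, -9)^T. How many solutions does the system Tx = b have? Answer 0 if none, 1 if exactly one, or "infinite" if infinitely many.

1

Row reduce the augmented matrix [T | b].
R2 ← R2 − (15/2)·R1: [0, 159/2, -27/2, -7, 179]
R3 ← R3 − (3/2)·R1: [0, 45/2, -19/2, 13, 77]
R4 ← R4 + (11/2)·R1: [0, -129/2, 33/2, -1, -163]
R3 ← R3 − (15/53)·R2: [0, 0, -301/53, 794/53, 1396/53]
R4 ← R4 + (43/53)·R2: [0, 0, 294/53, -354/53, -942/53]
R4 ← R4 + (42/43)·R3: [0, 0, 0, 342/43, 342/43]
The echelon form has 4 nonzero rows, and every pivot lies in the first 4 columns, so rank(T) = rank([T|b]) = 4.
The system is consistent.
rank = 4 = number of unknowns, so the solution is unique.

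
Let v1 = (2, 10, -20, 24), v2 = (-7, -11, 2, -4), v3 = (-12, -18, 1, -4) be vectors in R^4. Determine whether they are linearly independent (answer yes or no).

no

Form the matrix with these vectors as rows and row reduce.
R2 ← R2 + (7/2)·R1: [0, 24, -68, 80]
R3 ← R3 + (6)·R1: [0, 42, -119, 140]
R3 ← R3 − (7/4)·R2: [0, 0, 0, 0]
2 nonzero rows, so the 3 vectors span a space of dimension 2.
Since 2 < 3, the vectors are linearly dependent.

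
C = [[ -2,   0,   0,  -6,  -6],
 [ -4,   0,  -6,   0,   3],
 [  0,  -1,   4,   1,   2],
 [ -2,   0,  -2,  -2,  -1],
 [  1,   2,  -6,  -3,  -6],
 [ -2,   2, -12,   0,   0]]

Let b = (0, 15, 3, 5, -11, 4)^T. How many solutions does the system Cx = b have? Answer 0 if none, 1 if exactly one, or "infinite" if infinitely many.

Row reduce the augmented matrix [C | b].
R2 ← R2 − (2)·R1: [0, 0, -6, 12, 15, 15]
R4 ← R4 − R1: [0, 0, -2, 4, 5, 5]
R5 ← R5 + (1/2)·R1: [0, 2, -6, -6, -9, -11]
R6 ← R6 − R1: [0, 2, -12, 6, 6, 4]
Swap R2 ↔ R3
R5 ← R5 + (2)·R2: [0, 0, 2, -4, -5, -5]
R6 ← R6 + (2)·R2: [0, 0, -4, 8, 10, 10]
R4 ← R4 − (1/3)·R3: [0, 0, 0, 0, 0, 0]
R5 ← R5 + (1/3)·R3: [0, 0, 0, 0, 0, 0]
R6 ← R6 − (2/3)·R3: [0, 0, 0, 0, 0, 0]
The echelon form has 3 nonzero rows, and every pivot lies in the first 5 columns, so rank(C) = rank([C|b]) = 3.
The system is consistent.
rank = 3 < 5 unknowns, so there are infinitely many solutions.

infinite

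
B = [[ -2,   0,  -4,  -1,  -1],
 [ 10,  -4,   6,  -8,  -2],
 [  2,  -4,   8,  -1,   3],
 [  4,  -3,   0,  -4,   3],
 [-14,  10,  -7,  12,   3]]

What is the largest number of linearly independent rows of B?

5

Row reduce to echelon form.
R2 ← R2 + (5)·R1: [0, -4, -14, -13, -7]
R3 ← R3 + R1: [0, -4, 4, -2, 2]
R4 ← R4 + (2)·R1: [0, -3, -8, -6, 1]
R5 ← R5 − (7)·R1: [0, 10, 21, 19, 10]
R3 ← R3 − R2: [0, 0, 18, 11, 9]
R4 ← R4 − (3/4)·R2: [0, 0, 5/2, 15/4, 25/4]
R5 ← R5 + (5/2)·R2: [0, 0, -14, -27/2, -15/2]
R4 ← R4 − (5/36)·R3: [0, 0, 0, 20/9, 5]
R5 ← R5 + (7/9)·R3: [0, 0, 0, -89/18, -1/2]
R5 ← R5 + (89/40)·R4: [0, 0, 0, 0, 85/8]
Echelon form has 5 nonzero rows, so rank(B) = 5.
The rank gives the maximum number of linearly independent rows: 5.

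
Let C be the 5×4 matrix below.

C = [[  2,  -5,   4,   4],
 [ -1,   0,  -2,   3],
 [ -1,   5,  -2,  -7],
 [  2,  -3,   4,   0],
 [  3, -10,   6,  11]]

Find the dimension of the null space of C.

Row reduce to echelon form.
R2 ← R2 + (1/2)·R1: [0, -5/2, 0, 5]
R3 ← R3 + (1/2)·R1: [0, 5/2, 0, -5]
R4 ← R4 − R1: [0, 2, 0, -4]
R5 ← R5 − (3/2)·R1: [0, -5/2, 0, 5]
R3 ← R3 + R2: [0, 0, 0, 0]
R4 ← R4 + (4/5)·R2: [0, 0, 0, 0]
R5 ← R5 − R2: [0, 0, 0, 0]
2 nonzero rows, so rank(C) = 2.
C has 4 columns; by rank–nullity, nullity = 4 − 2 = 2.

2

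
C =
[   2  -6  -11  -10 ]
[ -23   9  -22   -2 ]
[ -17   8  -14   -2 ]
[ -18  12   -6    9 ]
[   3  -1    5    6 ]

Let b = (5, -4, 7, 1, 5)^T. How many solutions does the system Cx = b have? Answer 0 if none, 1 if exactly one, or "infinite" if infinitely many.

0

Row reduce the augmented matrix [C | b].
R2 ← R2 + (23/2)·R1: [0, -60, -297/2, -117, 107/2]
R3 ← R3 + (17/2)·R1: [0, -43, -215/2, -87, 99/2]
R4 ← R4 + (9)·R1: [0, -42, -105, -81, 46]
R5 ← R5 − (3/2)·R1: [0, 8, 43/2, 21, -5/2]
R3 ← R3 − (43/60)·R2: [0, 0, -43/40, -63/20, 1339/120]
R4 ← R4 − (7/10)·R2: [0, 0, -21/20, 9/10, 171/20]
R5 ← R5 + (2/15)·R2: [0, 0, 17/10, 27/5, 139/30]
R4 ← R4 − (42/43)·R3: [0, 0, 0, 171/43, -101/43]
R5 ← R5 + (68/43)·R3: [0, 0, 0, 18/43, 958/43]
R5 ← R5 − (2/19)·R4: [0, 0, 0, 0, 428/19]
The echelon form has 5 nonzero rows; the last pivot sits in the augmented column, so rank(C) = 4 but rank([C|b]) = 5.
Since the ranks differ, the system is inconsistent.
It has no solutions.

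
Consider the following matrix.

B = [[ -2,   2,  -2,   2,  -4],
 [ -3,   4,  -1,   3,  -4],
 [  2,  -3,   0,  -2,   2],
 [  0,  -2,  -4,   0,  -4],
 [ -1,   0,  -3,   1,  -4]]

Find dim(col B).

2

Row reduce to echelon form.
R2 ← R2 − (3/2)·R1: [0, 1, 2, 0, 2]
R3 ← R3 + R1: [0, -1, -2, 0, -2]
R5 ← R5 − (1/2)·R1: [0, -1, -2, 0, -2]
R3 ← R3 + R2: [0, 0, 0, 0, 0]
R4 ← R4 + (2)·R2: [0, 0, 0, 0, 0]
R5 ← R5 + R2: [0, 0, 0, 0, 0]
Echelon form has 2 nonzero rows, so rank(B) = 2.
The column space has dimension equal to the rank: 2.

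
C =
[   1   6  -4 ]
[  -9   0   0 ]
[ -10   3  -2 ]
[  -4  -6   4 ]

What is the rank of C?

2

Row reduce to echelon form.
R2 ← R2 + (9)·R1: [0, 54, -36]
R3 ← R3 + (10)·R1: [0, 63, -42]
R4 ← R4 + (4)·R1: [0, 18, -12]
R3 ← R3 − (7/6)·R2: [0, 0, 0]
R4 ← R4 − (1/3)·R2: [0, 0, 0]
Echelon form has 2 nonzero rows, so rank(C) = 2.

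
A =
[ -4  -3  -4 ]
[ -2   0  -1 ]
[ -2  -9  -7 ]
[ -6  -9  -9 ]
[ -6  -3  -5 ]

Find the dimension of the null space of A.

Row reduce to echelon form.
R2 ← R2 − (1/2)·R1: [0, 3/2, 1]
R3 ← R3 − (1/2)·R1: [0, -15/2, -5]
R4 ← R4 − (3/2)·R1: [0, -9/2, -3]
R5 ← R5 − (3/2)·R1: [0, 3/2, 1]
R3 ← R3 + (5)·R2: [0, 0, 0]
R4 ← R4 + (3)·R2: [0, 0, 0]
R5 ← R5 − R2: [0, 0, 0]
2 nonzero rows, so rank(A) = 2.
A has 3 columns; by rank–nullity, nullity = 3 − 2 = 1.

1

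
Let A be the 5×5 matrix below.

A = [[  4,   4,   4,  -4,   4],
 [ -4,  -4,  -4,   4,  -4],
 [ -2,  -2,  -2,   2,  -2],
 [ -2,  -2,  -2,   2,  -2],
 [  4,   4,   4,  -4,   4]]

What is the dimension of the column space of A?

1

Row reduce to echelon form.
R2 ← R2 + R1: [0, 0, 0, 0, 0]
R3 ← R3 + (1/2)·R1: [0, 0, 0, 0, 0]
R4 ← R4 + (1/2)·R1: [0, 0, 0, 0, 0]
R5 ← R5 − R1: [0, 0, 0, 0, 0]
Echelon form has 1 nonzero row, so rank(A) = 1.
The column space has dimension equal to the rank: 1.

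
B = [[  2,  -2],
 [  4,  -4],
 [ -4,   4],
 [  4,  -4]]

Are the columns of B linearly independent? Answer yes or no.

no

Row reduce B to echelon form.
R2 ← R2 − (2)·R1: [0, 0]
R3 ← R3 + (2)·R1: [0, 0]
R4 ← R4 − (2)·R1: [0, 0]
1 pivot among 2 columns.
Only 1 < 2 pivot columns, so the columns are linearly dependent.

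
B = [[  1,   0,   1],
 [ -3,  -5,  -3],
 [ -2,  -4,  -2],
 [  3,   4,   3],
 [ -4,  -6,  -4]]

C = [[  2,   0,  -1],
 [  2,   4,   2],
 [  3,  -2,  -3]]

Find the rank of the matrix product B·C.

2

First compute BC:
[[  5,  -2,  -4],
 [-25, -14,   2],
 [-18, -12,   0],
 [ 23,  10,  -4],
 [-32, -16,   4]]
Now row reduce the product.
R2 ← R2 + (5)·R1: [0, -24, -18]
R3 ← R3 + (18/5)·R1: [0, -96/5, -72/5]
R4 ← R4 − (23/5)·R1: [0, 96/5, 72/5]
R5 ← R5 + (32/5)·R1: [0, -144/5, -108/5]
R3 ← R3 − (4/5)·R2: [0, 0, 0]
R4 ← R4 + (4/5)·R2: [0, 0, 0]
R5 ← R5 − (6/5)·R2: [0, 0, 0]
2 nonzero rows, so rank(BC) = 2.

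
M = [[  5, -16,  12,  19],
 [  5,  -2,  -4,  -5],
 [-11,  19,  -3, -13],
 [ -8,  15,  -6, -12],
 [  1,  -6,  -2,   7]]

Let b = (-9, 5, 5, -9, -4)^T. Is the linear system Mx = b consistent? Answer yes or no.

Row reduce the augmented matrix [M | b].
R2 ← R2 − R1: [0, 14, -16, -24, 14]
R3 ← R3 + (11/5)·R1: [0, -81/5, 117/5, 144/5, -74/5]
R4 ← R4 + (8/5)·R1: [0, -53/5, 66/5, 92/5, -117/5]
R5 ← R5 − (1/5)·R1: [0, -14/5, -22/5, 16/5, -11/5]
R3 ← R3 + (81/70)·R2: [0, 0, 171/35, 36/35, 7/5]
R4 ← R4 + (53/70)·R2: [0, 0, 38/35, 8/35, -64/5]
R5 ← R5 + (1/5)·R2: [0, 0, -38/5, -8/5, 3/5]
R4 ← R4 − (2/9)·R3: [0, 0, 0, 0, -118/9]
R5 ← R5 + (14/9)·R3: [0, 0, 0, 0, 25/9]
R5 ← R5 + (25/118)·R4: [0, 0, 0, 0, 0]
The echelon form has 4 nonzero rows; the last pivot sits in the augmented column, so rank(M) = 3 but rank([M|b]) = 4.
Since the ranks differ, the system is inconsistent.

no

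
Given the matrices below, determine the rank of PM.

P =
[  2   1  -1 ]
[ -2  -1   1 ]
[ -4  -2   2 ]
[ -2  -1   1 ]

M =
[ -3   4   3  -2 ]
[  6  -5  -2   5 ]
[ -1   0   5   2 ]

First compute PM:
[[  1,   3,  -1,  -1],
 [ -1,  -3,   1,   1],
 [ -2,  -6,   2,   2],
 [ -1,  -3,   1,   1]]
Now row reduce the product.
R2 ← R2 + R1: [0, 0, 0, 0]
R3 ← R3 + (2)·R1: [0, 0, 0, 0]
R4 ← R4 + R1: [0, 0, 0, 0]
1 nonzero row, so rank(PM) = 1.

1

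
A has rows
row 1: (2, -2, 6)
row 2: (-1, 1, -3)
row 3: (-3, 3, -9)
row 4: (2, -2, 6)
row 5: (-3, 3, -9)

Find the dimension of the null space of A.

2

Row reduce to echelon form.
R2 ← R2 + (1/2)·R1: [0, 0, 0]
R3 ← R3 + (3/2)·R1: [0, 0, 0]
R4 ← R4 − R1: [0, 0, 0]
R5 ← R5 + (3/2)·R1: [0, 0, 0]
1 nonzero row, so rank(A) = 1.
A has 3 columns; by rank–nullity, nullity = 3 − 1 = 2.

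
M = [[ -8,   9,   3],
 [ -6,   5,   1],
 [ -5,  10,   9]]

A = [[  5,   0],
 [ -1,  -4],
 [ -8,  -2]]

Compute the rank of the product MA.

2

First compute MA:
[[-73, -42],
 [-43, -22],
 [-107, -58]]
Now row reduce the product.
R2 ← R2 − (43/73)·R1: [0, 200/73]
R3 ← R3 − (107/73)·R1: [0, 260/73]
R3 ← R3 − (13/10)·R2: [0, 0]
2 nonzero rows, so rank(MA) = 2.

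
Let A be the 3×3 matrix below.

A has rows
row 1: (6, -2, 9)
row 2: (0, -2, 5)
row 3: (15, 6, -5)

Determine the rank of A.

Row reduce to echelon form.
R3 ← R3 − (5/2)·R1: [0, 11, -55/2]
R3 ← R3 + (11/2)·R2: [0, 0, 0]
Echelon form has 2 nonzero rows, so rank(A) = 2.

2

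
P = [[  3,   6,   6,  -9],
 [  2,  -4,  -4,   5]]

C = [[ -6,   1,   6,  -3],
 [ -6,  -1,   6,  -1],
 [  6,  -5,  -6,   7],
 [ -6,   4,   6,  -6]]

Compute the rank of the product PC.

First compute PC:
[[ 36, -69, -36,  81],
 [-42,  46,  42, -60]]
Now row reduce the product.
R2 ← R2 + (7/6)·R1: [0, -69/2, 0, 69/2]
2 nonzero rows, so rank(PC) = 2.

2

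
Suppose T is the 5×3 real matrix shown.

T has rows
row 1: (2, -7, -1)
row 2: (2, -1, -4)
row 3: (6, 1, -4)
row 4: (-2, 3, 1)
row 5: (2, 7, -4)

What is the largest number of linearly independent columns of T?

3

Row reduce to echelon form.
R2 ← R2 − R1: [0, 6, -3]
R3 ← R3 − (3)·R1: [0, 22, -1]
R4 ← R4 + R1: [0, -4, 0]
R5 ← R5 − R1: [0, 14, -3]
R3 ← R3 − (11/3)·R2: [0, 0, 10]
R4 ← R4 + (2/3)·R2: [0, 0, -2]
R5 ← R5 − (7/3)·R2: [0, 0, 4]
R4 ← R4 + (1/5)·R3: [0, 0, 0]
R5 ← R5 − (2/5)·R3: [0, 0, 0]
Echelon form has 3 nonzero rows, so rank(T) = 3.
The rank gives the maximum number of linearly independent columns: 3.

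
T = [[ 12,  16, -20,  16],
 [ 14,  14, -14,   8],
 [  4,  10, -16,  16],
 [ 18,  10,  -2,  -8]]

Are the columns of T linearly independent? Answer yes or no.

no

Row reduce T to echelon form.
R2 ← R2 − (7/6)·R1: [0, -14/3, 28/3, -32/3]
R3 ← R3 − (1/3)·R1: [0, 14/3, -28/3, 32/3]
R4 ← R4 − (3/2)·R1: [0, -14, 28, -32]
R3 ← R3 + R2: [0, 0, 0, 0]
R4 ← R4 − (3)·R2: [0, 0, 0, 0]
2 pivots among 4 columns.
Only 2 < 4 pivot columns, so the columns are linearly dependent.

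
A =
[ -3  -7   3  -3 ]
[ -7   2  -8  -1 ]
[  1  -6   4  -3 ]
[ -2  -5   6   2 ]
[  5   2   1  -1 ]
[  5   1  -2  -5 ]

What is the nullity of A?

Row reduce to echelon form.
R2 ← R2 − (7/3)·R1: [0, 55/3, -15, 6]
R3 ← R3 + (1/3)·R1: [0, -25/3, 5, -4]
R4 ← R4 − (2/3)·R1: [0, -1/3, 4, 4]
R5 ← R5 + (5/3)·R1: [0, -29/3, 6, -6]
R6 ← R6 + (5/3)·R1: [0, -32/3, 3, -10]
R3 ← R3 + (5/11)·R2: [0, 0, -20/11, -14/11]
R4 ← R4 + (1/55)·R2: [0, 0, 41/11, 226/55]
R5 ← R5 + (29/55)·R2: [0, 0, -21/11, -156/55]
R6 ← R6 + (32/55)·R2: [0, 0, -63/11, -358/55]
R4 ← R4 + (41/20)·R3: [0, 0, 0, 3/2]
R5 ← R5 − (21/20)·R3: [0, 0, 0, -3/2]
R6 ← R6 − (63/20)·R3: [0, 0, 0, -5/2]
R5 ← R5 + R4: [0, 0, 0, 0]
R6 ← R6 + (5/3)·R4: [0, 0, 0, 0]
4 nonzero rows, so rank(A) = 4.
A has 4 columns; by rank–nullity, nullity = 4 − 4 = 0.

0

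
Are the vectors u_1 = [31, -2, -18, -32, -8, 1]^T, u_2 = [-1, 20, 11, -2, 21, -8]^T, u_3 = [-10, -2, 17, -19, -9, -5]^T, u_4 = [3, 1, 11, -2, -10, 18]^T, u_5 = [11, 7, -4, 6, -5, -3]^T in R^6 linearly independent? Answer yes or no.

yes

Form the matrix with these vectors as rows and row reduce.
R2 ← R2 + (1/31)·R1: [0, 618/31, 323/31, -94/31, 643/31, -247/31]
R3 ← R3 + (10/31)·R1: [0, -82/31, 347/31, -909/31, -359/31, -145/31]
R4 ← R4 − (3/31)·R1: [0, 37/31, 395/31, 34/31, -286/31, 555/31]
R5 ← R5 − (11/31)·R1: [0, 239/31, 74/31, 538/31, -67/31, -104/31]
R3 ← R3 + (41/309)·R2: [0, 0, 3886/309, -9185/309, -2728/309, -1772/309]
R4 ← R4 − (37/618)·R2: [0, 0, 7489/618, 395/309, -6469/618, 11359/618]
R5 ← R5 − (239/618)·R2: [0, 0, -1015/618, 5725/309, -6293/618, -169/618]
R4 ← R4 − (7489/7772)·R3: [0, 0, 0, 232545/7772, -7619/3886, 92899/3886]
R5 ← R5 + (35/268)·R3: [0, 0, 0, 3925/268, -1519/134, -137/134]
R5 ← R5 − (22765/46509)·R4: [0, 0, 0, 0, -482584/46509, -591772/46509]
5 nonzero rows, so the 5 vectors span a space of dimension 5.
Since 5 = 5, the vectors are linearly independent.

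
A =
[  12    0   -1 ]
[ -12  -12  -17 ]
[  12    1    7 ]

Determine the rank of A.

Row reduce to echelon form.
R2 ← R2 + R1: [0, -12, -18]
R3 ← R3 − R1: [0, 1, 8]
R3 ← R3 + (1/12)·R2: [0, 0, 13/2]
Echelon form has 3 nonzero rows, so rank(A) = 3.

3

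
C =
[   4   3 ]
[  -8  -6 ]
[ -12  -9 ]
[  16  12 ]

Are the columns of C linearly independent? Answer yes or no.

Row reduce C to echelon form.
R2 ← R2 + (2)·R1: [0, 0]
R3 ← R3 + (3)·R1: [0, 0]
R4 ← R4 − (4)·R1: [0, 0]
1 pivot among 2 columns.
Only 1 < 2 pivot columns, so the columns are linearly dependent.

no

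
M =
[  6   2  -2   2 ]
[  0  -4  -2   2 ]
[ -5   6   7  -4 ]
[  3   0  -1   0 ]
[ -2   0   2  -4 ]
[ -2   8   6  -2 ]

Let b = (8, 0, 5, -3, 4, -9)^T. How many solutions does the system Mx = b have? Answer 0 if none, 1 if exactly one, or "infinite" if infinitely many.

Row reduce the augmented matrix [M | b].
R3 ← R3 + (5/6)·R1: [0, 23/3, 16/3, -7/3, 35/3]
R4 ← R4 − (1/2)·R1: [0, -1, 0, -1, -7]
R5 ← R5 + (1/3)·R1: [0, 2/3, 4/3, -10/3, 20/3]
R6 ← R6 + (1/3)·R1: [0, 26/3, 16/3, -4/3, -19/3]
R3 ← R3 + (23/12)·R2: [0, 0, 3/2, 3/2, 35/3]
R4 ← R4 − (1/4)·R2: [0, 0, 1/2, -3/2, -7]
R5 ← R5 + (1/6)·R2: [0, 0, 1, -3, 20/3]
R6 ← R6 + (13/6)·R2: [0, 0, 1, 3, -19/3]
R4 ← R4 − (1/3)·R3: [0, 0, 0, -2, -98/9]
R5 ← R5 − (2/3)·R3: [0, 0, 0, -4, -10/9]
R6 ← R6 − (2/3)·R3: [0, 0, 0, 2, -127/9]
R5 ← R5 − (2)·R4: [0, 0, 0, 0, 62/3]
R6 ← R6 + R4: [0, 0, 0, 0, -25]
R6 ← R6 + (75/62)·R5: [0, 0, 0, 0, 0]
The echelon form has 5 nonzero rows; the last pivot sits in the augmented column, so rank(M) = 4 but rank([M|b]) = 5.
Since the ranks differ, the system is inconsistent.
It has no solutions.

0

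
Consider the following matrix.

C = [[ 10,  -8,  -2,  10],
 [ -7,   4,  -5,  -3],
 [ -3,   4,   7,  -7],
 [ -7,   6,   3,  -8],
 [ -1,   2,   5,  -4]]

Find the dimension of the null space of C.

Row reduce to echelon form.
R2 ← R2 + (7/10)·R1: [0, -8/5, -32/5, 4]
R3 ← R3 + (3/10)·R1: [0, 8/5, 32/5, -4]
R4 ← R4 + (7/10)·R1: [0, 2/5, 8/5, -1]
R5 ← R5 + (1/10)·R1: [0, 6/5, 24/5, -3]
R3 ← R3 + R2: [0, 0, 0, 0]
R4 ← R4 + (1/4)·R2: [0, 0, 0, 0]
R5 ← R5 + (3/4)·R2: [0, 0, 0, 0]
2 nonzero rows, so rank(C) = 2.
C has 4 columns; by rank–nullity, nullity = 4 − 2 = 2.

2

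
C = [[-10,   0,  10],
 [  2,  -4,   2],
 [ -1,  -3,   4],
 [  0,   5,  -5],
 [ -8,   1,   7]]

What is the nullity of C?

1

Row reduce to echelon form.
R2 ← R2 + (1/5)·R1: [0, -4, 4]
R3 ← R3 − (1/10)·R1: [0, -3, 3]
R5 ← R5 − (4/5)·R1: [0, 1, -1]
R3 ← R3 − (3/4)·R2: [0, 0, 0]
R4 ← R4 + (5/4)·R2: [0, 0, 0]
R5 ← R5 + (1/4)·R2: [0, 0, 0]
2 nonzero rows, so rank(C) = 2.
C has 3 columns; by rank–nullity, nullity = 3 − 2 = 1.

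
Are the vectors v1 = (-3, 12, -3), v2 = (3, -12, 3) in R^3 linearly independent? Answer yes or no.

Form the matrix with these vectors as rows and row reduce.
R2 ← R2 + R1: [0, 0, 0]
1 nonzero row, so the 2 vectors span a space of dimension 1.
Since 1 < 2, the vectors are linearly dependent.

no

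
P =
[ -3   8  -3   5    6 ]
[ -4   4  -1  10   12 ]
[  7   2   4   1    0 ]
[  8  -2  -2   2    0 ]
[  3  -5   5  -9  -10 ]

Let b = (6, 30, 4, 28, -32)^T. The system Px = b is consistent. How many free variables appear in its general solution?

0

Row reduce the augmented matrix [P | b].
R2 ← R2 − (4/3)·R1: [0, -20/3, 3, 10/3, 4, 22]
R3 ← R3 + (7/3)·R1: [0, 62/3, -3, 38/3, 14, 18]
R4 ← R4 + (8/3)·R1: [0, 58/3, -10, 46/3, 16, 44]
R5 ← R5 + R1: [0, 3, 2, -4, -4, -26]
R3 ← R3 + (31/10)·R2: [0, 0, 63/10, 23, 132/5, 431/5]
R4 ← R4 + (29/10)·R2: [0, 0, -13/10, 25, 138/5, 539/5]
R5 ← R5 + (9/20)·R2: [0, 0, 67/20, -5/2, -11/5, -161/10]
R4 ← R4 + (13/63)·R3: [0, 0, 0, 1874/63, 694/21, 7912/63]
R5 ← R5 − (67/126)·R3: [0, 0, 0, -928/63, -341/21, -3902/63]
R5 ← R5 + (464/937)·R4: [0, 0, 0, 0, 119/937, 238/937]
The echelon form has 5 nonzero rows, and every pivot lies in the first 5 columns, so rank(P) = rank([P|b]) = 5.
The system is consistent.
Free variables = (unknowns) − (rank) = 5 − 5 = 0.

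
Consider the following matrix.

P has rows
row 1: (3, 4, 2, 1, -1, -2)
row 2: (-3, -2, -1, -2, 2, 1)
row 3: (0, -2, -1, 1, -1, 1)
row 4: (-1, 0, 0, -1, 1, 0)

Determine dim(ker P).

4

Row reduce to echelon form.
R2 ← R2 + R1: [0, 2, 1, -1, 1, -1]
R4 ← R4 + (1/3)·R1: [0, 4/3, 2/3, -2/3, 2/3, -2/3]
R3 ← R3 + R2: [0, 0, 0, 0, 0, 0]
R4 ← R4 − (2/3)·R2: [0, 0, 0, 0, 0, 0]
2 nonzero rows, so rank(P) = 2.
P has 6 columns; by rank–nullity, nullity = 6 − 2 = 4.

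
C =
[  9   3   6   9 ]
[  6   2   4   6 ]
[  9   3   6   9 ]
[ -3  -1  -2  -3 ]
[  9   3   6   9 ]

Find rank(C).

1

Row reduce to echelon form.
R2 ← R2 − (2/3)·R1: [0, 0, 0, 0]
R3 ← R3 − R1: [0, 0, 0, 0]
R4 ← R4 + (1/3)·R1: [0, 0, 0, 0]
R5 ← R5 − R1: [0, 0, 0, 0]
Echelon form has 1 nonzero row, so rank(C) = 1.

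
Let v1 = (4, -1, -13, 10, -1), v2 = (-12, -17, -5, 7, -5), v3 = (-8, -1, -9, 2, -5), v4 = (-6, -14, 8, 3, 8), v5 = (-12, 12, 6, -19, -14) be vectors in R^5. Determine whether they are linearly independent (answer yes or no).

Form the matrix with these vectors as rows and row reduce.
R2 ← R2 + (3)·R1: [0, -20, -44, 37, -8]
R3 ← R3 + (2)·R1: [0, -3, -35, 22, -7]
R4 ← R4 + (3/2)·R1: [0, -31/2, -23/2, 18, 13/2]
R5 ← R5 + (3)·R1: [0, 9, -33, 11, -17]
R3 ← R3 − (3/20)·R2: [0, 0, -142/5, 329/20, -29/5]
R4 ← R4 − (31/40)·R2: [0, 0, 113/5, -427/40, 127/10]
R5 ← R5 + (9/20)·R2: [0, 0, -264/5, 553/20, -103/5]
R4 ← R4 + (113/142)·R3: [0, 0, 0, 343/142, 574/71]
R5 ← R5 − (132/71)·R3: [0, 0, 0, -833/284, -697/71]
R5 ← R5 + (17/14)·R4: [0, 0, 0, 0, 0]
4 nonzero rows, so the 5 vectors span a space of dimension 4.
Since 4 < 5, the vectors are linearly dependent.

no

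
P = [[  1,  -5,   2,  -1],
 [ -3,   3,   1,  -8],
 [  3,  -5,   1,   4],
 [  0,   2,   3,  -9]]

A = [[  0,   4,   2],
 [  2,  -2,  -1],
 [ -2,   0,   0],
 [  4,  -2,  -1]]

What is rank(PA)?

2

First compute PA:
[[-18,  16,   8],
 [-28,  -2,  -1],
 [  4,  14,   7],
 [-38,  14,   7]]
Now row reduce the product.
R2 ← R2 − (14/9)·R1: [0, -242/9, -121/9]
R3 ← R3 + (2/9)·R1: [0, 158/9, 79/9]
R4 ← R4 − (19/9)·R1: [0, -178/9, -89/9]
R3 ← R3 + (79/121)·R2: [0, 0, 0]
R4 ← R4 − (89/121)·R2: [0, 0, 0]
2 nonzero rows, so rank(PA) = 2.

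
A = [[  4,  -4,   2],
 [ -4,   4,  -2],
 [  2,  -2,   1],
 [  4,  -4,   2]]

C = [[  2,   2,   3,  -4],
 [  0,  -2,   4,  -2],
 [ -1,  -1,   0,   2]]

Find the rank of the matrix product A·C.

1

First compute AC:
[[  6,  14,  -4,  -4],
 [ -6, -14,   4,   4],
 [  3,   7,  -2,  -2],
 [  6,  14,  -4,  -4]]
Now row reduce the product.
R2 ← R2 + R1: [0, 0, 0, 0]
R3 ← R3 − (1/2)·R1: [0, 0, 0, 0]
R4 ← R4 − R1: [0, 0, 0, 0]
1 nonzero row, so rank(AC) = 1.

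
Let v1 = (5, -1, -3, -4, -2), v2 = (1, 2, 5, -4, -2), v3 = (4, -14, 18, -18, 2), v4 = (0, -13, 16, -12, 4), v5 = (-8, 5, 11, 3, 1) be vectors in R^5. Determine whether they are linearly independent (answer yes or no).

Form the matrix with these vectors as rows and row reduce.
R2 ← R2 − (1/5)·R1: [0, 11/5, 28/5, -16/5, -8/5]
R3 ← R3 − (4/5)·R1: [0, -66/5, 102/5, -74/5, 18/5]
R5 ← R5 + (8/5)·R1: [0, 17/5, 31/5, -17/5, -11/5]
R3 ← R3 + (6)·R2: [0, 0, 54, -34, -6]
R4 ← R4 + (65/11)·R2: [0, 0, 540/11, -340/11, -60/11]
R5 ← R5 − (17/11)·R2: [0, 0, -27/11, 17/11, 3/11]
R4 ← R4 − (10/11)·R3: [0, 0, 0, 0, 0]
R5 ← R5 + (1/22)·R3: [0, 0, 0, 0, 0]
3 nonzero rows, so the 5 vectors span a space of dimension 3.
Since 3 < 5, the vectors are linearly dependent.

no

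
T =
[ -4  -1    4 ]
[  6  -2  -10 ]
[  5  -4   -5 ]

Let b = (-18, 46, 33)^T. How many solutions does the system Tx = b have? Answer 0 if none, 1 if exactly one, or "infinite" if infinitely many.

Row reduce the augmented matrix [T | b].
R2 ← R2 + (3/2)·R1: [0, -7/2, -4, 19]
R3 ← R3 + (5/4)·R1: [0, -21/4, 0, 21/2]
R3 ← R3 − (3/2)·R2: [0, 0, 6, -18]
The echelon form has 3 nonzero rows, and every pivot lies in the first 3 columns, so rank(T) = rank([T|b]) = 3.
The system is consistent.
rank = 3 = number of unknowns, so the solution is unique.

1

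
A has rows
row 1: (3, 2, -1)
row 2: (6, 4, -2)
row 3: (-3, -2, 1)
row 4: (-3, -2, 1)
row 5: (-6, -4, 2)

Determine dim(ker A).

2

Row reduce to echelon form.
R2 ← R2 − (2)·R1: [0, 0, 0]
R3 ← R3 + R1: [0, 0, 0]
R4 ← R4 + R1: [0, 0, 0]
R5 ← R5 + (2)·R1: [0, 0, 0]
1 nonzero row, so rank(A) = 1.
A has 3 columns; by rank–nullity, nullity = 3 − 1 = 2.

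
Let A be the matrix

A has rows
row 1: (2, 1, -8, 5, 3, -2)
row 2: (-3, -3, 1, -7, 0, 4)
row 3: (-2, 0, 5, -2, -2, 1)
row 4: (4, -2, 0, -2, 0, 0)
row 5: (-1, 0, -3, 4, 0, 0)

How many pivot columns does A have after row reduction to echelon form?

Row reduce to echelon form.
R2 ← R2 + (3/2)·R1: [0, -3/2, -11, 1/2, 9/2, 1]
R3 ← R3 + R1: [0, 1, -3, 3, 1, -1]
R4 ← R4 − (2)·R1: [0, -4, 16, -12, -6, 4]
R5 ← R5 + (1/2)·R1: [0, 1/2, -7, 13/2, 3/2, -1]
R3 ← R3 + (2/3)·R2: [0, 0, -31/3, 10/3, 4, -1/3]
R4 ← R4 − (8/3)·R2: [0, 0, 136/3, -40/3, -18, 4/3]
R5 ← R5 + (1/3)·R2: [0, 0, -32/3, 20/3, 3, -2/3]
R4 ← R4 + (136/31)·R3: [0, 0, 0, 40/31, -14/31, -4/31]
R5 ← R5 − (32/31)·R3: [0, 0, 0, 100/31, -35/31, -10/31]
R5 ← R5 − (5/2)·R4: [0, 0, 0, 0, 0, 0]
Echelon form has 4 nonzero rows, so rank(A) = 4.
Each nonzero row contributes one pivot column: 4 pivot columns.

4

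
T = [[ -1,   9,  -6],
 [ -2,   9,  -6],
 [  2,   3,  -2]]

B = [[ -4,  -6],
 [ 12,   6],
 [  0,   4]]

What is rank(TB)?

First compute TB:
[[112,  36],
 [116,  42],
 [ 28,  -2]]
Now row reduce the product.
R2 ← R2 − (29/28)·R1: [0, 33/7]
R3 ← R3 − (1/4)·R1: [0, -11]
R3 ← R3 + (7/3)·R2: [0, 0]
2 nonzero rows, so rank(TB) = 2.

2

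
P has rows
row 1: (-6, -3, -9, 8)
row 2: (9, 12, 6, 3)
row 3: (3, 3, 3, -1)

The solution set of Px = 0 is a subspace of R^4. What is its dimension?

2

Row reduce to echelon form.
R2 ← R2 + (3/2)·R1: [0, 15/2, -15/2, 15]
R3 ← R3 + (1/2)·R1: [0, 3/2, -3/2, 3]
R3 ← R3 − (1/5)·R2: [0, 0, 0, 0]
2 nonzero rows, so rank(P) = 2.
P has 4 columns; by rank–nullity, nullity = 4 − 2 = 2.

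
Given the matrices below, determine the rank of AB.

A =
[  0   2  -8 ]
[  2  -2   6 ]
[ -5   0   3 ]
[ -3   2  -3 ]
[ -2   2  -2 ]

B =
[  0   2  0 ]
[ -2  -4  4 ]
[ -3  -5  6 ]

2

First compute AB:
[[ 20,  32, -40],
 [-14, -18,  28],
 [ -9, -25,  18],
 [  5,   1, -10],
 [  2,  -2,  -4]]
Now row reduce the product.
R2 ← R2 + (7/10)·R1: [0, 22/5, 0]
R3 ← R3 + (9/20)·R1: [0, -53/5, 0]
R4 ← R4 − (1/4)·R1: [0, -7, 0]
R5 ← R5 − (1/10)·R1: [0, -26/5, 0]
R3 ← R3 + (53/22)·R2: [0, 0, 0]
R4 ← R4 + (35/22)·R2: [0, 0, 0]
R5 ← R5 + (13/11)·R2: [0, 0, 0]
2 nonzero rows, so rank(AB) = 2.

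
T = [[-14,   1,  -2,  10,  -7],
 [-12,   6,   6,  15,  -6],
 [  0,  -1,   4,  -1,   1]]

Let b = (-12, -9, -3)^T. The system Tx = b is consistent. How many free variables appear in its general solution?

Row reduce the augmented matrix [T | b].
R2 ← R2 − (6/7)·R1: [0, 36/7, 54/7, 45/7, 0, 9/7]
R3 ← R3 + (7/36)·R2: [0, 0, 11/2, 1/4, 1, -11/4]
The echelon form has 3 nonzero rows, and every pivot lies in the first 5 columns, so rank(T) = rank([T|b]) = 3.
The system is consistent.
Free variables = (unknowns) − (rank) = 5 − 3 = 2.

2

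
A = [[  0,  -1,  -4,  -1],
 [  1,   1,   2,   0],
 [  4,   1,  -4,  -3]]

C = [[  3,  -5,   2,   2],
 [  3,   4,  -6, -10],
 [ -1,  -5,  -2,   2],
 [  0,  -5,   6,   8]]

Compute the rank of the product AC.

2

First compute AC:
[[  1,  21,   8,  -6],
 [  4, -11,  -8,  -4],
 [ 19,  19,  -8, -34]]
Now row reduce the product.
R2 ← R2 − (4)·R1: [0, -95, -40, 20]
R3 ← R3 − (19)·R1: [0, -380, -160, 80]
R3 ← R3 − (4)·R2: [0, 0, 0, 0]
2 nonzero rows, so rank(AC) = 2.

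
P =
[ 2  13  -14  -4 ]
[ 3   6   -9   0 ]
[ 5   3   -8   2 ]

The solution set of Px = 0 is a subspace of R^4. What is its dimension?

1

Row reduce to echelon form.
R2 ← R2 − (3/2)·R1: [0, -27/2, 12, 6]
R3 ← R3 − (5/2)·R1: [0, -59/2, 27, 12]
R3 ← R3 − (59/27)·R2: [0, 0, 7/9, -10/9]
3 nonzero rows, so rank(P) = 3.
P has 4 columns; by rank–nullity, nullity = 4 − 3 = 1.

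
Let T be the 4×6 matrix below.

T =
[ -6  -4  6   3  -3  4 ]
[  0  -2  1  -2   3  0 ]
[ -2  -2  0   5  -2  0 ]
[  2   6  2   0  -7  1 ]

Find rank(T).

4

Row reduce to echelon form.
R3 ← R3 − (1/3)·R1: [0, -2/3, -2, 4, -1, -4/3]
R4 ← R4 + (1/3)·R1: [0, 14/3, 4, 1, -8, 7/3]
R3 ← R3 − (1/3)·R2: [0, 0, -7/3, 14/3, -2, -4/3]
R4 ← R4 + (7/3)·R2: [0, 0, 19/3, -11/3, -1, 7/3]
R4 ← R4 + (19/7)·R3: [0, 0, 0, 9, -45/7, -9/7]
Echelon form has 4 nonzero rows, so rank(T) = 4.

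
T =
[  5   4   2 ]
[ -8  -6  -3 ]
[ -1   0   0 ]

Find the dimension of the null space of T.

1

Row reduce to echelon form.
R2 ← R2 + (8/5)·R1: [0, 2/5, 1/5]
R3 ← R3 + (1/5)·R1: [0, 4/5, 2/5]
R3 ← R3 − (2)·R2: [0, 0, 0]
2 nonzero rows, so rank(T) = 2.
T has 3 columns; by rank–nullity, nullity = 3 − 2 = 1.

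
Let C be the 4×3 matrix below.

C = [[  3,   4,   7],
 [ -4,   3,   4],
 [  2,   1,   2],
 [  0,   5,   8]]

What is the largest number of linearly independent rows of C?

Row reduce to echelon form.
R2 ← R2 + (4/3)·R1: [0, 25/3, 40/3]
R3 ← R3 − (2/3)·R1: [0, -5/3, -8/3]
R3 ← R3 + (1/5)·R2: [0, 0, 0]
R4 ← R4 − (3/5)·R2: [0, 0, 0]
Echelon form has 2 nonzero rows, so rank(C) = 2.
The rank gives the maximum number of linearly independent rows: 2.

2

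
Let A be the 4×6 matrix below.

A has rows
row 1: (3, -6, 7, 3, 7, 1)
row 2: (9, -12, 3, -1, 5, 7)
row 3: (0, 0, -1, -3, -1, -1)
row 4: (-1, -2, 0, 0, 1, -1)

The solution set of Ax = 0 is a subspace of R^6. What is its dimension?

2

Row reduce to echelon form.
R2 ← R2 − (3)·R1: [0, 6, -18, -10, -16, 4]
R4 ← R4 + (1/3)·R1: [0, -4, 7/3, 1, 10/3, -2/3]
R4 ← R4 + (2/3)·R2: [0, 0, -29/3, -17/3, -22/3, 2]
R4 ← R4 − (29/3)·R3: [0, 0, 0, 70/3, 7/3, 35/3]
4 nonzero rows, so rank(A) = 4.
A has 6 columns; by rank–nullity, nullity = 6 − 4 = 2.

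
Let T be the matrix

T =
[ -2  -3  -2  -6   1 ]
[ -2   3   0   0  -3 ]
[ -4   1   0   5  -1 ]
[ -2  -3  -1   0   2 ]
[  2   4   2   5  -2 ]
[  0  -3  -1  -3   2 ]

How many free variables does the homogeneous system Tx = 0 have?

Row reduce to echelon form.
R2 ← R2 − R1: [0, 6, 2, 6, -4]
R3 ← R3 − (2)·R1: [0, 7, 4, 17, -3]
R4 ← R4 − R1: [0, 0, 1, 6, 1]
R5 ← R5 + R1: [0, 1, 0, -1, -1]
R3 ← R3 − (7/6)·R2: [0, 0, 5/3, 10, 5/3]
R5 ← R5 − (1/6)·R2: [0, 0, -1/3, -2, -1/3]
R6 ← R6 + (1/2)·R2: [0, 0, 0, 0, 0]
R4 ← R4 − (3/5)·R3: [0, 0, 0, 0, 0]
R5 ← R5 + (1/5)·R3: [0, 0, 0, 0, 0]
3 nonzero rows, so rank(T) = 3.
T has 5 columns; by rank–nullity, nullity = 5 − 3 = 2.

2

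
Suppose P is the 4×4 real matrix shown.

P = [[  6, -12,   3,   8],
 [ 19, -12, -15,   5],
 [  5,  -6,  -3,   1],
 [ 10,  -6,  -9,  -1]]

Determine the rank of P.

4

Row reduce to echelon form.
R2 ← R2 − (19/6)·R1: [0, 26, -49/2, -61/3]
R3 ← R3 − (5/6)·R1: [0, 4, -11/2, -17/3]
R4 ← R4 − (5/3)·R1: [0, 14, -14, -43/3]
R3 ← R3 − (2/13)·R2: [0, 0, -45/26, -33/13]
R4 ← R4 − (7/13)·R2: [0, 0, -21/26, -44/13]
R4 ← R4 − (7/15)·R3: [0, 0, 0, -11/5]
Echelon form has 4 nonzero rows, so rank(P) = 4.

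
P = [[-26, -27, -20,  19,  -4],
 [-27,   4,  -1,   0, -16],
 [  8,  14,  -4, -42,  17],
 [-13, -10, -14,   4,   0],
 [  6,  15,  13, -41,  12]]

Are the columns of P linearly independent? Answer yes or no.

Row reduce P to echelon form.
R2 ← R2 − (27/26)·R1: [0, 833/26, 257/13, -513/26, -154/13]
R3 ← R3 + (4/13)·R1: [0, 74/13, -132/13, -470/13, 205/13]
R4 ← R4 − (1/2)·R1: [0, 7/2, -4, -11/2, 2]
R5 ← R5 + (3/13)·R1: [0, 114/13, 109/13, -476/13, 144/13]
R3 ← R3 − (148/833)·R2: [0, 0, -11384/833, -27196/833, 2127/119]
R4 ← R4 − (13/119)·R2: [0, 0, -733/119, -398/119, 56/17]
R5 ← R5 − (228/833)·R2: [0, 0, 2477/833, -26002/833, 1704/119]
R4 ← R4 − (5131/11384)·R3: [0, 0, 0, 32361/2846, -54211/11384]
R5 ← R5 + (2477/11384)·R3: [0, 0, 0, -109055/2846, 207285/11384]
R5 ← R5 + (109055/32361)·R4: [0, 0, 0, 0, 3040/1407]
5 pivots among 5 columns.
Every column is a pivot column, so the columns are linearly independent.

yes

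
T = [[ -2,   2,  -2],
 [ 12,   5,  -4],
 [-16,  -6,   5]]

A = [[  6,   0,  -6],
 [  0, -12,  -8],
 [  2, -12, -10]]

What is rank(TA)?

First compute TA:
[[-16,   0,  16],
 [ 64, -12, -72],
 [-86,  12,  94]]
Now row reduce the product.
R2 ← R2 + (4)·R1: [0, -12, -8]
R3 ← R3 − (43/8)·R1: [0, 12, 8]
R3 ← R3 + R2: [0, 0, 0]
2 nonzero rows, so rank(TA) = 2.

2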